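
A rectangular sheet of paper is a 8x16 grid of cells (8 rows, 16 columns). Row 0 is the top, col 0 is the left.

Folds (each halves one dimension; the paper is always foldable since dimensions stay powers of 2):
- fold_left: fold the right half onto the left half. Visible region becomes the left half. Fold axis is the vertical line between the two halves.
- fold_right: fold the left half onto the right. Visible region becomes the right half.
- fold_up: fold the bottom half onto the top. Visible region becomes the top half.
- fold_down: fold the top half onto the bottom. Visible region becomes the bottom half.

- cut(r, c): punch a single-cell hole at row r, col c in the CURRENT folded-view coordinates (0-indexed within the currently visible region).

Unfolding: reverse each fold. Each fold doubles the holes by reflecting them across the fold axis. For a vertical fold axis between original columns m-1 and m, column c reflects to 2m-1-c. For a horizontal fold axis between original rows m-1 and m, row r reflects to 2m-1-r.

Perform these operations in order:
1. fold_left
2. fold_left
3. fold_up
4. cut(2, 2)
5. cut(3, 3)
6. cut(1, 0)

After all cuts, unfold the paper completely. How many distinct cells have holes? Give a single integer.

Op 1 fold_left: fold axis v@8; visible region now rows[0,8) x cols[0,8) = 8x8
Op 2 fold_left: fold axis v@4; visible region now rows[0,8) x cols[0,4) = 8x4
Op 3 fold_up: fold axis h@4; visible region now rows[0,4) x cols[0,4) = 4x4
Op 4 cut(2, 2): punch at orig (2,2); cuts so far [(2, 2)]; region rows[0,4) x cols[0,4) = 4x4
Op 5 cut(3, 3): punch at orig (3,3); cuts so far [(2, 2), (3, 3)]; region rows[0,4) x cols[0,4) = 4x4
Op 6 cut(1, 0): punch at orig (1,0); cuts so far [(1, 0), (2, 2), (3, 3)]; region rows[0,4) x cols[0,4) = 4x4
Unfold 1 (reflect across h@4): 6 holes -> [(1, 0), (2, 2), (3, 3), (4, 3), (5, 2), (6, 0)]
Unfold 2 (reflect across v@4): 12 holes -> [(1, 0), (1, 7), (2, 2), (2, 5), (3, 3), (3, 4), (4, 3), (4, 4), (5, 2), (5, 5), (6, 0), (6, 7)]
Unfold 3 (reflect across v@8): 24 holes -> [(1, 0), (1, 7), (1, 8), (1, 15), (2, 2), (2, 5), (2, 10), (2, 13), (3, 3), (3, 4), (3, 11), (3, 12), (4, 3), (4, 4), (4, 11), (4, 12), (5, 2), (5, 5), (5, 10), (5, 13), (6, 0), (6, 7), (6, 8), (6, 15)]

Answer: 24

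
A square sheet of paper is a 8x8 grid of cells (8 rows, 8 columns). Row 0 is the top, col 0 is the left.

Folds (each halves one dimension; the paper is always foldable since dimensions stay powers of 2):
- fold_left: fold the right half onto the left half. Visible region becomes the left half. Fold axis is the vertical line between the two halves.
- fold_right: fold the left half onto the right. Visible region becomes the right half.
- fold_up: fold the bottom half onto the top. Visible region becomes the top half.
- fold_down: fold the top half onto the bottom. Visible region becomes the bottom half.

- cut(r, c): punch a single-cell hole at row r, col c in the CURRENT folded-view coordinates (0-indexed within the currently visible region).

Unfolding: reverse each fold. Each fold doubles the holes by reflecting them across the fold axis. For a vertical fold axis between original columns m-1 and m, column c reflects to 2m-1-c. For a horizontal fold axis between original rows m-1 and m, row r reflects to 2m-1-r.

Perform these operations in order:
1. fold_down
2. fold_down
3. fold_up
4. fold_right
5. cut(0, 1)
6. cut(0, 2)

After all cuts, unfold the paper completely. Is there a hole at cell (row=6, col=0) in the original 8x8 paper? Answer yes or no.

Op 1 fold_down: fold axis h@4; visible region now rows[4,8) x cols[0,8) = 4x8
Op 2 fold_down: fold axis h@6; visible region now rows[6,8) x cols[0,8) = 2x8
Op 3 fold_up: fold axis h@7; visible region now rows[6,7) x cols[0,8) = 1x8
Op 4 fold_right: fold axis v@4; visible region now rows[6,7) x cols[4,8) = 1x4
Op 5 cut(0, 1): punch at orig (6,5); cuts so far [(6, 5)]; region rows[6,7) x cols[4,8) = 1x4
Op 6 cut(0, 2): punch at orig (6,6); cuts so far [(6, 5), (6, 6)]; region rows[6,7) x cols[4,8) = 1x4
Unfold 1 (reflect across v@4): 4 holes -> [(6, 1), (6, 2), (6, 5), (6, 6)]
Unfold 2 (reflect across h@7): 8 holes -> [(6, 1), (6, 2), (6, 5), (6, 6), (7, 1), (7, 2), (7, 5), (7, 6)]
Unfold 3 (reflect across h@6): 16 holes -> [(4, 1), (4, 2), (4, 5), (4, 6), (5, 1), (5, 2), (5, 5), (5, 6), (6, 1), (6, 2), (6, 5), (6, 6), (7, 1), (7, 2), (7, 5), (7, 6)]
Unfold 4 (reflect across h@4): 32 holes -> [(0, 1), (0, 2), (0, 5), (0, 6), (1, 1), (1, 2), (1, 5), (1, 6), (2, 1), (2, 2), (2, 5), (2, 6), (3, 1), (3, 2), (3, 5), (3, 6), (4, 1), (4, 2), (4, 5), (4, 6), (5, 1), (5, 2), (5, 5), (5, 6), (6, 1), (6, 2), (6, 5), (6, 6), (7, 1), (7, 2), (7, 5), (7, 6)]
Holes: [(0, 1), (0, 2), (0, 5), (0, 6), (1, 1), (1, 2), (1, 5), (1, 6), (2, 1), (2, 2), (2, 5), (2, 6), (3, 1), (3, 2), (3, 5), (3, 6), (4, 1), (4, 2), (4, 5), (4, 6), (5, 1), (5, 2), (5, 5), (5, 6), (6, 1), (6, 2), (6, 5), (6, 6), (7, 1), (7, 2), (7, 5), (7, 6)]

Answer: no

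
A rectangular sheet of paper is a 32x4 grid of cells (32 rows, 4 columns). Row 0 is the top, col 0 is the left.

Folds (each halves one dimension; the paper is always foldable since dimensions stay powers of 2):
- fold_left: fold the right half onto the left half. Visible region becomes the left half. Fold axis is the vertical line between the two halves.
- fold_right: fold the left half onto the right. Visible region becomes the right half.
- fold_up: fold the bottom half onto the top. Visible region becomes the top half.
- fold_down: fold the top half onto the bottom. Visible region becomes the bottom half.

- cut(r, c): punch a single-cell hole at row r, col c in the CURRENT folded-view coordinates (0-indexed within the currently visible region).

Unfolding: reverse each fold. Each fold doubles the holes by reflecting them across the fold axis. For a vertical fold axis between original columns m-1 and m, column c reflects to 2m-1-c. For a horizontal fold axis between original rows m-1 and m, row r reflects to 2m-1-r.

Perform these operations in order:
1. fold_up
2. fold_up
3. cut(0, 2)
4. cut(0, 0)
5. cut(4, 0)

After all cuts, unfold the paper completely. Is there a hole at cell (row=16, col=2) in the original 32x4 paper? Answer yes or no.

Answer: yes

Derivation:
Op 1 fold_up: fold axis h@16; visible region now rows[0,16) x cols[0,4) = 16x4
Op 2 fold_up: fold axis h@8; visible region now rows[0,8) x cols[0,4) = 8x4
Op 3 cut(0, 2): punch at orig (0,2); cuts so far [(0, 2)]; region rows[0,8) x cols[0,4) = 8x4
Op 4 cut(0, 0): punch at orig (0,0); cuts so far [(0, 0), (0, 2)]; region rows[0,8) x cols[0,4) = 8x4
Op 5 cut(4, 0): punch at orig (4,0); cuts so far [(0, 0), (0, 2), (4, 0)]; region rows[0,8) x cols[0,4) = 8x4
Unfold 1 (reflect across h@8): 6 holes -> [(0, 0), (0, 2), (4, 0), (11, 0), (15, 0), (15, 2)]
Unfold 2 (reflect across h@16): 12 holes -> [(0, 0), (0, 2), (4, 0), (11, 0), (15, 0), (15, 2), (16, 0), (16, 2), (20, 0), (27, 0), (31, 0), (31, 2)]
Holes: [(0, 0), (0, 2), (4, 0), (11, 0), (15, 0), (15, 2), (16, 0), (16, 2), (20, 0), (27, 0), (31, 0), (31, 2)]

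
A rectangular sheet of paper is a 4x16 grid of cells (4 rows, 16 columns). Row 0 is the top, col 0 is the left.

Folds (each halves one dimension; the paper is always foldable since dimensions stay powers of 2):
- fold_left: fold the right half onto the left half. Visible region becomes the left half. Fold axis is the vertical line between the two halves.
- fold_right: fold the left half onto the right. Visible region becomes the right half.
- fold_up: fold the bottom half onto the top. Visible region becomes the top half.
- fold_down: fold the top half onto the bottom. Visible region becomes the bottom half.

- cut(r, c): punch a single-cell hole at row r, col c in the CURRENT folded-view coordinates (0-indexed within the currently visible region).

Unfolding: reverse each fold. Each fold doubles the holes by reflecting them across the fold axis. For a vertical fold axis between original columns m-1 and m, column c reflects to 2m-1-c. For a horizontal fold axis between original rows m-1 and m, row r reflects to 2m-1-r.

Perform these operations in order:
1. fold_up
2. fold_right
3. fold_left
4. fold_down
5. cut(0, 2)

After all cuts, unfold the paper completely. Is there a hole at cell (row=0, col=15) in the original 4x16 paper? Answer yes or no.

Op 1 fold_up: fold axis h@2; visible region now rows[0,2) x cols[0,16) = 2x16
Op 2 fold_right: fold axis v@8; visible region now rows[0,2) x cols[8,16) = 2x8
Op 3 fold_left: fold axis v@12; visible region now rows[0,2) x cols[8,12) = 2x4
Op 4 fold_down: fold axis h@1; visible region now rows[1,2) x cols[8,12) = 1x4
Op 5 cut(0, 2): punch at orig (1,10); cuts so far [(1, 10)]; region rows[1,2) x cols[8,12) = 1x4
Unfold 1 (reflect across h@1): 2 holes -> [(0, 10), (1, 10)]
Unfold 2 (reflect across v@12): 4 holes -> [(0, 10), (0, 13), (1, 10), (1, 13)]
Unfold 3 (reflect across v@8): 8 holes -> [(0, 2), (0, 5), (0, 10), (0, 13), (1, 2), (1, 5), (1, 10), (1, 13)]
Unfold 4 (reflect across h@2): 16 holes -> [(0, 2), (0, 5), (0, 10), (0, 13), (1, 2), (1, 5), (1, 10), (1, 13), (2, 2), (2, 5), (2, 10), (2, 13), (3, 2), (3, 5), (3, 10), (3, 13)]
Holes: [(0, 2), (0, 5), (0, 10), (0, 13), (1, 2), (1, 5), (1, 10), (1, 13), (2, 2), (2, 5), (2, 10), (2, 13), (3, 2), (3, 5), (3, 10), (3, 13)]

Answer: no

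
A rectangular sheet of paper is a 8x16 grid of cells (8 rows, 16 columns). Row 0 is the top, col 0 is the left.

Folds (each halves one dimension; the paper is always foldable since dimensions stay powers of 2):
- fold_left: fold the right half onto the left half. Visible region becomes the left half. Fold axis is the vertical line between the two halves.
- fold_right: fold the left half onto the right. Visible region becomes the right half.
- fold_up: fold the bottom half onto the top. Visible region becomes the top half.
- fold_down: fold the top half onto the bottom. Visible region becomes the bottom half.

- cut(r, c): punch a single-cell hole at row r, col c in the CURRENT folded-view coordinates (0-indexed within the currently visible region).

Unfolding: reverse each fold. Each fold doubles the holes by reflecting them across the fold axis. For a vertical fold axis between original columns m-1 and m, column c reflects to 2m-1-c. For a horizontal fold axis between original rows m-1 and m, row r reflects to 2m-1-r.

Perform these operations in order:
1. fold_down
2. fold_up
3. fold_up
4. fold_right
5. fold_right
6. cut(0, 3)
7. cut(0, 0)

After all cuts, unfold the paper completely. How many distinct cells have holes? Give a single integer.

Op 1 fold_down: fold axis h@4; visible region now rows[4,8) x cols[0,16) = 4x16
Op 2 fold_up: fold axis h@6; visible region now rows[4,6) x cols[0,16) = 2x16
Op 3 fold_up: fold axis h@5; visible region now rows[4,5) x cols[0,16) = 1x16
Op 4 fold_right: fold axis v@8; visible region now rows[4,5) x cols[8,16) = 1x8
Op 5 fold_right: fold axis v@12; visible region now rows[4,5) x cols[12,16) = 1x4
Op 6 cut(0, 3): punch at orig (4,15); cuts so far [(4, 15)]; region rows[4,5) x cols[12,16) = 1x4
Op 7 cut(0, 0): punch at orig (4,12); cuts so far [(4, 12), (4, 15)]; region rows[4,5) x cols[12,16) = 1x4
Unfold 1 (reflect across v@12): 4 holes -> [(4, 8), (4, 11), (4, 12), (4, 15)]
Unfold 2 (reflect across v@8): 8 holes -> [(4, 0), (4, 3), (4, 4), (4, 7), (4, 8), (4, 11), (4, 12), (4, 15)]
Unfold 3 (reflect across h@5): 16 holes -> [(4, 0), (4, 3), (4, 4), (4, 7), (4, 8), (4, 11), (4, 12), (4, 15), (5, 0), (5, 3), (5, 4), (5, 7), (5, 8), (5, 11), (5, 12), (5, 15)]
Unfold 4 (reflect across h@6): 32 holes -> [(4, 0), (4, 3), (4, 4), (4, 7), (4, 8), (4, 11), (4, 12), (4, 15), (5, 0), (5, 3), (5, 4), (5, 7), (5, 8), (5, 11), (5, 12), (5, 15), (6, 0), (6, 3), (6, 4), (6, 7), (6, 8), (6, 11), (6, 12), (6, 15), (7, 0), (7, 3), (7, 4), (7, 7), (7, 8), (7, 11), (7, 12), (7, 15)]
Unfold 5 (reflect across h@4): 64 holes -> [(0, 0), (0, 3), (0, 4), (0, 7), (0, 8), (0, 11), (0, 12), (0, 15), (1, 0), (1, 3), (1, 4), (1, 7), (1, 8), (1, 11), (1, 12), (1, 15), (2, 0), (2, 3), (2, 4), (2, 7), (2, 8), (2, 11), (2, 12), (2, 15), (3, 0), (3, 3), (3, 4), (3, 7), (3, 8), (3, 11), (3, 12), (3, 15), (4, 0), (4, 3), (4, 4), (4, 7), (4, 8), (4, 11), (4, 12), (4, 15), (5, 0), (5, 3), (5, 4), (5, 7), (5, 8), (5, 11), (5, 12), (5, 15), (6, 0), (6, 3), (6, 4), (6, 7), (6, 8), (6, 11), (6, 12), (6, 15), (7, 0), (7, 3), (7, 4), (7, 7), (7, 8), (7, 11), (7, 12), (7, 15)]

Answer: 64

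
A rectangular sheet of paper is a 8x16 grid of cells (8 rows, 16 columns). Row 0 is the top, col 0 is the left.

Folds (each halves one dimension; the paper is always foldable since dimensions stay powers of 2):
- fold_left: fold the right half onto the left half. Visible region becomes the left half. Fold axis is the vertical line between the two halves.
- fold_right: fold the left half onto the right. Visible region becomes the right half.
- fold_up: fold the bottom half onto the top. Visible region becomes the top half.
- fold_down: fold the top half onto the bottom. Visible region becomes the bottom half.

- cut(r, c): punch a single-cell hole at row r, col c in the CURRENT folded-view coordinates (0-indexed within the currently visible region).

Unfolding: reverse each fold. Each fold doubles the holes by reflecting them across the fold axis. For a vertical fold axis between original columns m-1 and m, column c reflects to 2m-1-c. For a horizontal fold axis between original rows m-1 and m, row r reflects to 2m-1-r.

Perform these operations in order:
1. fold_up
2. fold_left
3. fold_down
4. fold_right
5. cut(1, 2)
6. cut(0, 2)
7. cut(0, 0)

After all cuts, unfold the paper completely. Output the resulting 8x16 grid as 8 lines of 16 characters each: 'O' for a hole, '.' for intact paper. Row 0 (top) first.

Op 1 fold_up: fold axis h@4; visible region now rows[0,4) x cols[0,16) = 4x16
Op 2 fold_left: fold axis v@8; visible region now rows[0,4) x cols[0,8) = 4x8
Op 3 fold_down: fold axis h@2; visible region now rows[2,4) x cols[0,8) = 2x8
Op 4 fold_right: fold axis v@4; visible region now rows[2,4) x cols[4,8) = 2x4
Op 5 cut(1, 2): punch at orig (3,6); cuts so far [(3, 6)]; region rows[2,4) x cols[4,8) = 2x4
Op 6 cut(0, 2): punch at orig (2,6); cuts so far [(2, 6), (3, 6)]; region rows[2,4) x cols[4,8) = 2x4
Op 7 cut(0, 0): punch at orig (2,4); cuts so far [(2, 4), (2, 6), (3, 6)]; region rows[2,4) x cols[4,8) = 2x4
Unfold 1 (reflect across v@4): 6 holes -> [(2, 1), (2, 3), (2, 4), (2, 6), (3, 1), (3, 6)]
Unfold 2 (reflect across h@2): 12 holes -> [(0, 1), (0, 6), (1, 1), (1, 3), (1, 4), (1, 6), (2, 1), (2, 3), (2, 4), (2, 6), (3, 1), (3, 6)]
Unfold 3 (reflect across v@8): 24 holes -> [(0, 1), (0, 6), (0, 9), (0, 14), (1, 1), (1, 3), (1, 4), (1, 6), (1, 9), (1, 11), (1, 12), (1, 14), (2, 1), (2, 3), (2, 4), (2, 6), (2, 9), (2, 11), (2, 12), (2, 14), (3, 1), (3, 6), (3, 9), (3, 14)]
Unfold 4 (reflect across h@4): 48 holes -> [(0, 1), (0, 6), (0, 9), (0, 14), (1, 1), (1, 3), (1, 4), (1, 6), (1, 9), (1, 11), (1, 12), (1, 14), (2, 1), (2, 3), (2, 4), (2, 6), (2, 9), (2, 11), (2, 12), (2, 14), (3, 1), (3, 6), (3, 9), (3, 14), (4, 1), (4, 6), (4, 9), (4, 14), (5, 1), (5, 3), (5, 4), (5, 6), (5, 9), (5, 11), (5, 12), (5, 14), (6, 1), (6, 3), (6, 4), (6, 6), (6, 9), (6, 11), (6, 12), (6, 14), (7, 1), (7, 6), (7, 9), (7, 14)]

Answer: .O....O..O....O.
.O.OO.O..O.OO.O.
.O.OO.O..O.OO.O.
.O....O..O....O.
.O....O..O....O.
.O.OO.O..O.OO.O.
.O.OO.O..O.OO.O.
.O....O..O....O.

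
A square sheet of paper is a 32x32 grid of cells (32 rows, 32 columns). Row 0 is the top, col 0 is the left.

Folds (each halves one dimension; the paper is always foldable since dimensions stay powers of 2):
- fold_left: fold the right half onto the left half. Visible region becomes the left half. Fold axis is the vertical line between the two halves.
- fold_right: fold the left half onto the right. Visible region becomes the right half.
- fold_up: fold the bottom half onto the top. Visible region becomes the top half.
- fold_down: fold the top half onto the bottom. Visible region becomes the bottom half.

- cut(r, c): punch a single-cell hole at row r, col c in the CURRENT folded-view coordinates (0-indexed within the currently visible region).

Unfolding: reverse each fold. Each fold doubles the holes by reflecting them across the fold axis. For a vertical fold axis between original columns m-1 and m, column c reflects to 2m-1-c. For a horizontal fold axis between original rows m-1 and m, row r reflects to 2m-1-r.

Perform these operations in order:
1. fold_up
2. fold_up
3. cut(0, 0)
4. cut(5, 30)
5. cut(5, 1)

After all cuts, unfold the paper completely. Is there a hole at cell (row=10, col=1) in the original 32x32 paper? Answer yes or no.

Op 1 fold_up: fold axis h@16; visible region now rows[0,16) x cols[0,32) = 16x32
Op 2 fold_up: fold axis h@8; visible region now rows[0,8) x cols[0,32) = 8x32
Op 3 cut(0, 0): punch at orig (0,0); cuts so far [(0, 0)]; region rows[0,8) x cols[0,32) = 8x32
Op 4 cut(5, 30): punch at orig (5,30); cuts so far [(0, 0), (5, 30)]; region rows[0,8) x cols[0,32) = 8x32
Op 5 cut(5, 1): punch at orig (5,1); cuts so far [(0, 0), (5, 1), (5, 30)]; region rows[0,8) x cols[0,32) = 8x32
Unfold 1 (reflect across h@8): 6 holes -> [(0, 0), (5, 1), (5, 30), (10, 1), (10, 30), (15, 0)]
Unfold 2 (reflect across h@16): 12 holes -> [(0, 0), (5, 1), (5, 30), (10, 1), (10, 30), (15, 0), (16, 0), (21, 1), (21, 30), (26, 1), (26, 30), (31, 0)]
Holes: [(0, 0), (5, 1), (5, 30), (10, 1), (10, 30), (15, 0), (16, 0), (21, 1), (21, 30), (26, 1), (26, 30), (31, 0)]

Answer: yes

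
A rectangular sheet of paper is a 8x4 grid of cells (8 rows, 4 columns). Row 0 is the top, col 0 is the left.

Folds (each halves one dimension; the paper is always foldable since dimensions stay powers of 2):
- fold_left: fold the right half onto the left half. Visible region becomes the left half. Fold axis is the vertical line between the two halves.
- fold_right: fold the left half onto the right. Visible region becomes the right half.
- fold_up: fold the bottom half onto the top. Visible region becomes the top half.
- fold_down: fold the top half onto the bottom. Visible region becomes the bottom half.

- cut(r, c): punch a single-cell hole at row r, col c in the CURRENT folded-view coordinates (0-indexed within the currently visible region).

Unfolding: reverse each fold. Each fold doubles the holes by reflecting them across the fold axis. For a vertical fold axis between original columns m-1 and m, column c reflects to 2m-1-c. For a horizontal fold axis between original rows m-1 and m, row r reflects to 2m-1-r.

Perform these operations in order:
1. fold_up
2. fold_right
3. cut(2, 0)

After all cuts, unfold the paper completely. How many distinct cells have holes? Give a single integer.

Answer: 4

Derivation:
Op 1 fold_up: fold axis h@4; visible region now rows[0,4) x cols[0,4) = 4x4
Op 2 fold_right: fold axis v@2; visible region now rows[0,4) x cols[2,4) = 4x2
Op 3 cut(2, 0): punch at orig (2,2); cuts so far [(2, 2)]; region rows[0,4) x cols[2,4) = 4x2
Unfold 1 (reflect across v@2): 2 holes -> [(2, 1), (2, 2)]
Unfold 2 (reflect across h@4): 4 holes -> [(2, 1), (2, 2), (5, 1), (5, 2)]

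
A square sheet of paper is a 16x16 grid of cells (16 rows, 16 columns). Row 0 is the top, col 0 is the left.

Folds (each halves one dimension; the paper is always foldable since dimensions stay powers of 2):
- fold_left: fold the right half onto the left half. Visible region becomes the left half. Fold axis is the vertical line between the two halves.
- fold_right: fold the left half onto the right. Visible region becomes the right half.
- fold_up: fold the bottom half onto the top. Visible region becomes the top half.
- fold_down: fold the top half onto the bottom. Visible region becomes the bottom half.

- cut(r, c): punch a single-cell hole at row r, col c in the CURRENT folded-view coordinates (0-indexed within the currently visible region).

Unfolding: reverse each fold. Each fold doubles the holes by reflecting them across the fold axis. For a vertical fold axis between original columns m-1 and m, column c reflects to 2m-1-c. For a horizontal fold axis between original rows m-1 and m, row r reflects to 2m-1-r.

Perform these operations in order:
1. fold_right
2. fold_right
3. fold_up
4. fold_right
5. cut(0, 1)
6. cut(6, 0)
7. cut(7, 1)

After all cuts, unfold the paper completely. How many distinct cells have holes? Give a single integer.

Op 1 fold_right: fold axis v@8; visible region now rows[0,16) x cols[8,16) = 16x8
Op 2 fold_right: fold axis v@12; visible region now rows[0,16) x cols[12,16) = 16x4
Op 3 fold_up: fold axis h@8; visible region now rows[0,8) x cols[12,16) = 8x4
Op 4 fold_right: fold axis v@14; visible region now rows[0,8) x cols[14,16) = 8x2
Op 5 cut(0, 1): punch at orig (0,15); cuts so far [(0, 15)]; region rows[0,8) x cols[14,16) = 8x2
Op 6 cut(6, 0): punch at orig (6,14); cuts so far [(0, 15), (6, 14)]; region rows[0,8) x cols[14,16) = 8x2
Op 7 cut(7, 1): punch at orig (7,15); cuts so far [(0, 15), (6, 14), (7, 15)]; region rows[0,8) x cols[14,16) = 8x2
Unfold 1 (reflect across v@14): 6 holes -> [(0, 12), (0, 15), (6, 13), (6, 14), (7, 12), (7, 15)]
Unfold 2 (reflect across h@8): 12 holes -> [(0, 12), (0, 15), (6, 13), (6, 14), (7, 12), (7, 15), (8, 12), (8, 15), (9, 13), (9, 14), (15, 12), (15, 15)]
Unfold 3 (reflect across v@12): 24 holes -> [(0, 8), (0, 11), (0, 12), (0, 15), (6, 9), (6, 10), (6, 13), (6, 14), (7, 8), (7, 11), (7, 12), (7, 15), (8, 8), (8, 11), (8, 12), (8, 15), (9, 9), (9, 10), (9, 13), (9, 14), (15, 8), (15, 11), (15, 12), (15, 15)]
Unfold 4 (reflect across v@8): 48 holes -> [(0, 0), (0, 3), (0, 4), (0, 7), (0, 8), (0, 11), (0, 12), (0, 15), (6, 1), (6, 2), (6, 5), (6, 6), (6, 9), (6, 10), (6, 13), (6, 14), (7, 0), (7, 3), (7, 4), (7, 7), (7, 8), (7, 11), (7, 12), (7, 15), (8, 0), (8, 3), (8, 4), (8, 7), (8, 8), (8, 11), (8, 12), (8, 15), (9, 1), (9, 2), (9, 5), (9, 6), (9, 9), (9, 10), (9, 13), (9, 14), (15, 0), (15, 3), (15, 4), (15, 7), (15, 8), (15, 11), (15, 12), (15, 15)]

Answer: 48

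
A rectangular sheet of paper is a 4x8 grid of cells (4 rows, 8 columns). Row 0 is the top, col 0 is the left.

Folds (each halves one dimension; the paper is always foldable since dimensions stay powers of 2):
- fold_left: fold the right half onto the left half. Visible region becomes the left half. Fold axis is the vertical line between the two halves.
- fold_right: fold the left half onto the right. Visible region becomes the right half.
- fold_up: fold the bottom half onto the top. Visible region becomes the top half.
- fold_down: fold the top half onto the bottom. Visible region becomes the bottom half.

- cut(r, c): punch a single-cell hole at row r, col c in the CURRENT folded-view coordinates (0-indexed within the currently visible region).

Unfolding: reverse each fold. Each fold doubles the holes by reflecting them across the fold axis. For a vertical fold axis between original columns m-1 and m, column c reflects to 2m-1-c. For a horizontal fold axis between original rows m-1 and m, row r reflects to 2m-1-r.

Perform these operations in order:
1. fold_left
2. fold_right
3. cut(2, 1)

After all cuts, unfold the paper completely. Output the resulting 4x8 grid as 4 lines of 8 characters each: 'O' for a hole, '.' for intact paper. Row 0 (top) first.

Answer: ........
........
O..OO..O
........

Derivation:
Op 1 fold_left: fold axis v@4; visible region now rows[0,4) x cols[0,4) = 4x4
Op 2 fold_right: fold axis v@2; visible region now rows[0,4) x cols[2,4) = 4x2
Op 3 cut(2, 1): punch at orig (2,3); cuts so far [(2, 3)]; region rows[0,4) x cols[2,4) = 4x2
Unfold 1 (reflect across v@2): 2 holes -> [(2, 0), (2, 3)]
Unfold 2 (reflect across v@4): 4 holes -> [(2, 0), (2, 3), (2, 4), (2, 7)]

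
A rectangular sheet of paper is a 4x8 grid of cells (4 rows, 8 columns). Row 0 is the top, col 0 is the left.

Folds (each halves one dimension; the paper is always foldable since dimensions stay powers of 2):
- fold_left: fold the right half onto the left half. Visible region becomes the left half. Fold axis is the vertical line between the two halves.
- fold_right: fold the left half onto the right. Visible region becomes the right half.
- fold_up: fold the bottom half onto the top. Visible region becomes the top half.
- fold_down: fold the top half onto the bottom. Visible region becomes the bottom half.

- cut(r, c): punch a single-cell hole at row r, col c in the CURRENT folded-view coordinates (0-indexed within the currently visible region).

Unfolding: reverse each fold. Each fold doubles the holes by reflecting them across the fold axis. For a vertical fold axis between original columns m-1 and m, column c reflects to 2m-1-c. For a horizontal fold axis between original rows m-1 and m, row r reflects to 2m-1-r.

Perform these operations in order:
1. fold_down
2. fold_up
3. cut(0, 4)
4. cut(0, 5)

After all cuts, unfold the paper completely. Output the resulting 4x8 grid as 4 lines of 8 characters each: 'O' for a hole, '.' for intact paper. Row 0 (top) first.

Answer: ....OO..
....OO..
....OO..
....OO..

Derivation:
Op 1 fold_down: fold axis h@2; visible region now rows[2,4) x cols[0,8) = 2x8
Op 2 fold_up: fold axis h@3; visible region now rows[2,3) x cols[0,8) = 1x8
Op 3 cut(0, 4): punch at orig (2,4); cuts so far [(2, 4)]; region rows[2,3) x cols[0,8) = 1x8
Op 4 cut(0, 5): punch at orig (2,5); cuts so far [(2, 4), (2, 5)]; region rows[2,3) x cols[0,8) = 1x8
Unfold 1 (reflect across h@3): 4 holes -> [(2, 4), (2, 5), (3, 4), (3, 5)]
Unfold 2 (reflect across h@2): 8 holes -> [(0, 4), (0, 5), (1, 4), (1, 5), (2, 4), (2, 5), (3, 4), (3, 5)]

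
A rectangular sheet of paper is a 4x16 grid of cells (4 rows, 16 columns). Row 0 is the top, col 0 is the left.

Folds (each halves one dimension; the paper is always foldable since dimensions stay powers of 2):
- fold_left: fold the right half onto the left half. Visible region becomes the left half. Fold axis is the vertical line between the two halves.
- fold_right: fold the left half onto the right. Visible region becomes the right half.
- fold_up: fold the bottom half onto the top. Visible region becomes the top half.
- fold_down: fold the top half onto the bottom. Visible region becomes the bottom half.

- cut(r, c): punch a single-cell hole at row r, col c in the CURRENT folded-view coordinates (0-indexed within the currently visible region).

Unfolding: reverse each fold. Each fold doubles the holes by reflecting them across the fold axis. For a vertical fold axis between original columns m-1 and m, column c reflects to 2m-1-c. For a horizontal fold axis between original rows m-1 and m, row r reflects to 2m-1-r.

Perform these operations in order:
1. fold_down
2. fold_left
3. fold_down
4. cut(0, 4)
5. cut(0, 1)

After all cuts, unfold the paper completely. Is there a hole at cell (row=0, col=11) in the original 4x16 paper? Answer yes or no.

Op 1 fold_down: fold axis h@2; visible region now rows[2,4) x cols[0,16) = 2x16
Op 2 fold_left: fold axis v@8; visible region now rows[2,4) x cols[0,8) = 2x8
Op 3 fold_down: fold axis h@3; visible region now rows[3,4) x cols[0,8) = 1x8
Op 4 cut(0, 4): punch at orig (3,4); cuts so far [(3, 4)]; region rows[3,4) x cols[0,8) = 1x8
Op 5 cut(0, 1): punch at orig (3,1); cuts so far [(3, 1), (3, 4)]; region rows[3,4) x cols[0,8) = 1x8
Unfold 1 (reflect across h@3): 4 holes -> [(2, 1), (2, 4), (3, 1), (3, 4)]
Unfold 2 (reflect across v@8): 8 holes -> [(2, 1), (2, 4), (2, 11), (2, 14), (3, 1), (3, 4), (3, 11), (3, 14)]
Unfold 3 (reflect across h@2): 16 holes -> [(0, 1), (0, 4), (0, 11), (0, 14), (1, 1), (1, 4), (1, 11), (1, 14), (2, 1), (2, 4), (2, 11), (2, 14), (3, 1), (3, 4), (3, 11), (3, 14)]
Holes: [(0, 1), (0, 4), (0, 11), (0, 14), (1, 1), (1, 4), (1, 11), (1, 14), (2, 1), (2, 4), (2, 11), (2, 14), (3, 1), (3, 4), (3, 11), (3, 14)]

Answer: yes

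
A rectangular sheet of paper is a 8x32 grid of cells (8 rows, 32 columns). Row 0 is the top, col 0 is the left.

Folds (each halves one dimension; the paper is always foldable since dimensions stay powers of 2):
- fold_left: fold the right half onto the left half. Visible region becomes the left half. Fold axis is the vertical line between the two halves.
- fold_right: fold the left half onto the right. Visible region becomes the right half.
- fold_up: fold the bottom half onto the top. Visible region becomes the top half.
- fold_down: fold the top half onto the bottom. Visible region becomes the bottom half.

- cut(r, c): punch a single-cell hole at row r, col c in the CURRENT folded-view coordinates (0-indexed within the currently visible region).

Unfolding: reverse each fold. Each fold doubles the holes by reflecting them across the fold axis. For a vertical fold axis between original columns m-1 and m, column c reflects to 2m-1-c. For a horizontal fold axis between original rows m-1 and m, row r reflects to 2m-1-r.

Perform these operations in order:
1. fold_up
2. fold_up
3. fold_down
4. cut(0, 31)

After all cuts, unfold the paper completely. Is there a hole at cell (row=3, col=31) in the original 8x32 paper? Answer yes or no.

Answer: yes

Derivation:
Op 1 fold_up: fold axis h@4; visible region now rows[0,4) x cols[0,32) = 4x32
Op 2 fold_up: fold axis h@2; visible region now rows[0,2) x cols[0,32) = 2x32
Op 3 fold_down: fold axis h@1; visible region now rows[1,2) x cols[0,32) = 1x32
Op 4 cut(0, 31): punch at orig (1,31); cuts so far [(1, 31)]; region rows[1,2) x cols[0,32) = 1x32
Unfold 1 (reflect across h@1): 2 holes -> [(0, 31), (1, 31)]
Unfold 2 (reflect across h@2): 4 holes -> [(0, 31), (1, 31), (2, 31), (3, 31)]
Unfold 3 (reflect across h@4): 8 holes -> [(0, 31), (1, 31), (2, 31), (3, 31), (4, 31), (5, 31), (6, 31), (7, 31)]
Holes: [(0, 31), (1, 31), (2, 31), (3, 31), (4, 31), (5, 31), (6, 31), (7, 31)]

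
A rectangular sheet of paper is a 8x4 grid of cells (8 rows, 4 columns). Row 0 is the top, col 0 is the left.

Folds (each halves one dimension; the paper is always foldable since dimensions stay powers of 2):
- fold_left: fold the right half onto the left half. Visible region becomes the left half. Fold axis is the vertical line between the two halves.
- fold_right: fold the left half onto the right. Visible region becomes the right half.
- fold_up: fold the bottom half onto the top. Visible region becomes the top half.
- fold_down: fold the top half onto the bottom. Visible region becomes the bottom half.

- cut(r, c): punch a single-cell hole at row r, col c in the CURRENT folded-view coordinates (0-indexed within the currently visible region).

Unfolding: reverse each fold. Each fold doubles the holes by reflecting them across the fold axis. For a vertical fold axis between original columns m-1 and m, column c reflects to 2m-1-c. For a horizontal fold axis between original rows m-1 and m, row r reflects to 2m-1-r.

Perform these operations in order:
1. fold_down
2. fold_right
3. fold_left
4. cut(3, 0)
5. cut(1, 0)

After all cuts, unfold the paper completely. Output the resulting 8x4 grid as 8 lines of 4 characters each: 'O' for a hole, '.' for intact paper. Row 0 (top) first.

Op 1 fold_down: fold axis h@4; visible region now rows[4,8) x cols[0,4) = 4x4
Op 2 fold_right: fold axis v@2; visible region now rows[4,8) x cols[2,4) = 4x2
Op 3 fold_left: fold axis v@3; visible region now rows[4,8) x cols[2,3) = 4x1
Op 4 cut(3, 0): punch at orig (7,2); cuts so far [(7, 2)]; region rows[4,8) x cols[2,3) = 4x1
Op 5 cut(1, 0): punch at orig (5,2); cuts so far [(5, 2), (7, 2)]; region rows[4,8) x cols[2,3) = 4x1
Unfold 1 (reflect across v@3): 4 holes -> [(5, 2), (5, 3), (7, 2), (7, 3)]
Unfold 2 (reflect across v@2): 8 holes -> [(5, 0), (5, 1), (5, 2), (5, 3), (7, 0), (7, 1), (7, 2), (7, 3)]
Unfold 3 (reflect across h@4): 16 holes -> [(0, 0), (0, 1), (0, 2), (0, 3), (2, 0), (2, 1), (2, 2), (2, 3), (5, 0), (5, 1), (5, 2), (5, 3), (7, 0), (7, 1), (7, 2), (7, 3)]

Answer: OOOO
....
OOOO
....
....
OOOO
....
OOOO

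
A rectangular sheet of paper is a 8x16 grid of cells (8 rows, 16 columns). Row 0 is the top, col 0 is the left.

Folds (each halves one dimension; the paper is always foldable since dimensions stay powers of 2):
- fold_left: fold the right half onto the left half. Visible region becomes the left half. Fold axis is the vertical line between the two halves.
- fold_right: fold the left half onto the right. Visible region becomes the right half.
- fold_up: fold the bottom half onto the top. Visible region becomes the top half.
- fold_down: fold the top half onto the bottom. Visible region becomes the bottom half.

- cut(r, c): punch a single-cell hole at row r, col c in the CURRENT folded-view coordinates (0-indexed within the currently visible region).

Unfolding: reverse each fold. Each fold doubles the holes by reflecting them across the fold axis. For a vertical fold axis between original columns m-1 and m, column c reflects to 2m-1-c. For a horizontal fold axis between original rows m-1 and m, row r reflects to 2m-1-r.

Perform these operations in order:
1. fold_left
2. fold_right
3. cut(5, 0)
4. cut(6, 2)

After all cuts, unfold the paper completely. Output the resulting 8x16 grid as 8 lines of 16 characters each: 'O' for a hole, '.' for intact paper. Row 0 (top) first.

Op 1 fold_left: fold axis v@8; visible region now rows[0,8) x cols[0,8) = 8x8
Op 2 fold_right: fold axis v@4; visible region now rows[0,8) x cols[4,8) = 8x4
Op 3 cut(5, 0): punch at orig (5,4); cuts so far [(5, 4)]; region rows[0,8) x cols[4,8) = 8x4
Op 4 cut(6, 2): punch at orig (6,6); cuts so far [(5, 4), (6, 6)]; region rows[0,8) x cols[4,8) = 8x4
Unfold 1 (reflect across v@4): 4 holes -> [(5, 3), (5, 4), (6, 1), (6, 6)]
Unfold 2 (reflect across v@8): 8 holes -> [(5, 3), (5, 4), (5, 11), (5, 12), (6, 1), (6, 6), (6, 9), (6, 14)]

Answer: ................
................
................
................
................
...OO......OO...
.O....O..O....O.
................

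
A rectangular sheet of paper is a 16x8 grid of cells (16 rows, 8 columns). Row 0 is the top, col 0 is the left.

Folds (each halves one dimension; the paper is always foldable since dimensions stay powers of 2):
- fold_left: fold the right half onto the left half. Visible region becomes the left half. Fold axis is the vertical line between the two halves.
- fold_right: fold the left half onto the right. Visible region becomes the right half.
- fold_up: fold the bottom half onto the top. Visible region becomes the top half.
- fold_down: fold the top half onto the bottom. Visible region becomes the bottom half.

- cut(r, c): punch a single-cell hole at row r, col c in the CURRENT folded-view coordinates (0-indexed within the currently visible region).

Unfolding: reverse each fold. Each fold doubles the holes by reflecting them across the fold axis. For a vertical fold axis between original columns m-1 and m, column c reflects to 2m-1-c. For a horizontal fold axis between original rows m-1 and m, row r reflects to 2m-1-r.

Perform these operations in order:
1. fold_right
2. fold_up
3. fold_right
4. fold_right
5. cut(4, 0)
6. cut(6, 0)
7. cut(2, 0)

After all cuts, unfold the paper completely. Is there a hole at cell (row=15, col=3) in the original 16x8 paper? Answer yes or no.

Op 1 fold_right: fold axis v@4; visible region now rows[0,16) x cols[4,8) = 16x4
Op 2 fold_up: fold axis h@8; visible region now rows[0,8) x cols[4,8) = 8x4
Op 3 fold_right: fold axis v@6; visible region now rows[0,8) x cols[6,8) = 8x2
Op 4 fold_right: fold axis v@7; visible region now rows[0,8) x cols[7,8) = 8x1
Op 5 cut(4, 0): punch at orig (4,7); cuts so far [(4, 7)]; region rows[0,8) x cols[7,8) = 8x1
Op 6 cut(6, 0): punch at orig (6,7); cuts so far [(4, 7), (6, 7)]; region rows[0,8) x cols[7,8) = 8x1
Op 7 cut(2, 0): punch at orig (2,7); cuts so far [(2, 7), (4, 7), (6, 7)]; region rows[0,8) x cols[7,8) = 8x1
Unfold 1 (reflect across v@7): 6 holes -> [(2, 6), (2, 7), (4, 6), (4, 7), (6, 6), (6, 7)]
Unfold 2 (reflect across v@6): 12 holes -> [(2, 4), (2, 5), (2, 6), (2, 7), (4, 4), (4, 5), (4, 6), (4, 7), (6, 4), (6, 5), (6, 6), (6, 7)]
Unfold 3 (reflect across h@8): 24 holes -> [(2, 4), (2, 5), (2, 6), (2, 7), (4, 4), (4, 5), (4, 6), (4, 7), (6, 4), (6, 5), (6, 6), (6, 7), (9, 4), (9, 5), (9, 6), (9, 7), (11, 4), (11, 5), (11, 6), (11, 7), (13, 4), (13, 5), (13, 6), (13, 7)]
Unfold 4 (reflect across v@4): 48 holes -> [(2, 0), (2, 1), (2, 2), (2, 3), (2, 4), (2, 5), (2, 6), (2, 7), (4, 0), (4, 1), (4, 2), (4, 3), (4, 4), (4, 5), (4, 6), (4, 7), (6, 0), (6, 1), (6, 2), (6, 3), (6, 4), (6, 5), (6, 6), (6, 7), (9, 0), (9, 1), (9, 2), (9, 3), (9, 4), (9, 5), (9, 6), (9, 7), (11, 0), (11, 1), (11, 2), (11, 3), (11, 4), (11, 5), (11, 6), (11, 7), (13, 0), (13, 1), (13, 2), (13, 3), (13, 4), (13, 5), (13, 6), (13, 7)]
Holes: [(2, 0), (2, 1), (2, 2), (2, 3), (2, 4), (2, 5), (2, 6), (2, 7), (4, 0), (4, 1), (4, 2), (4, 3), (4, 4), (4, 5), (4, 6), (4, 7), (6, 0), (6, 1), (6, 2), (6, 3), (6, 4), (6, 5), (6, 6), (6, 7), (9, 0), (9, 1), (9, 2), (9, 3), (9, 4), (9, 5), (9, 6), (9, 7), (11, 0), (11, 1), (11, 2), (11, 3), (11, 4), (11, 5), (11, 6), (11, 7), (13, 0), (13, 1), (13, 2), (13, 3), (13, 4), (13, 5), (13, 6), (13, 7)]

Answer: no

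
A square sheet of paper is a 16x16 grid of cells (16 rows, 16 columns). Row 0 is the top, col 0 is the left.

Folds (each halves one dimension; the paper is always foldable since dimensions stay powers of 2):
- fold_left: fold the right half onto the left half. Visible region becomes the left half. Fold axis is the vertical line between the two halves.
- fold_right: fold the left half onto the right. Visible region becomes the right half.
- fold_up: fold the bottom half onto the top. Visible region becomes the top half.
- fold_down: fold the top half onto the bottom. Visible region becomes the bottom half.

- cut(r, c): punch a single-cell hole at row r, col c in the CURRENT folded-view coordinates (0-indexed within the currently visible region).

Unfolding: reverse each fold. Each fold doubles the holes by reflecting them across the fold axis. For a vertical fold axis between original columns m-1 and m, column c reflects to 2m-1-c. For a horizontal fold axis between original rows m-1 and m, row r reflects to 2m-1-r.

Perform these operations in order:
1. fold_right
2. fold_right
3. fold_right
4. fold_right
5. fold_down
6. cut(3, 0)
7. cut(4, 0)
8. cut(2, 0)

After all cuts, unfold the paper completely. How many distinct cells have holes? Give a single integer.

Op 1 fold_right: fold axis v@8; visible region now rows[0,16) x cols[8,16) = 16x8
Op 2 fold_right: fold axis v@12; visible region now rows[0,16) x cols[12,16) = 16x4
Op 3 fold_right: fold axis v@14; visible region now rows[0,16) x cols[14,16) = 16x2
Op 4 fold_right: fold axis v@15; visible region now rows[0,16) x cols[15,16) = 16x1
Op 5 fold_down: fold axis h@8; visible region now rows[8,16) x cols[15,16) = 8x1
Op 6 cut(3, 0): punch at orig (11,15); cuts so far [(11, 15)]; region rows[8,16) x cols[15,16) = 8x1
Op 7 cut(4, 0): punch at orig (12,15); cuts so far [(11, 15), (12, 15)]; region rows[8,16) x cols[15,16) = 8x1
Op 8 cut(2, 0): punch at orig (10,15); cuts so far [(10, 15), (11, 15), (12, 15)]; region rows[8,16) x cols[15,16) = 8x1
Unfold 1 (reflect across h@8): 6 holes -> [(3, 15), (4, 15), (5, 15), (10, 15), (11, 15), (12, 15)]
Unfold 2 (reflect across v@15): 12 holes -> [(3, 14), (3, 15), (4, 14), (4, 15), (5, 14), (5, 15), (10, 14), (10, 15), (11, 14), (11, 15), (12, 14), (12, 15)]
Unfold 3 (reflect across v@14): 24 holes -> [(3, 12), (3, 13), (3, 14), (3, 15), (4, 12), (4, 13), (4, 14), (4, 15), (5, 12), (5, 13), (5, 14), (5, 15), (10, 12), (10, 13), (10, 14), (10, 15), (11, 12), (11, 13), (11, 14), (11, 15), (12, 12), (12, 13), (12, 14), (12, 15)]
Unfold 4 (reflect across v@12): 48 holes -> [(3, 8), (3, 9), (3, 10), (3, 11), (3, 12), (3, 13), (3, 14), (3, 15), (4, 8), (4, 9), (4, 10), (4, 11), (4, 12), (4, 13), (4, 14), (4, 15), (5, 8), (5, 9), (5, 10), (5, 11), (5, 12), (5, 13), (5, 14), (5, 15), (10, 8), (10, 9), (10, 10), (10, 11), (10, 12), (10, 13), (10, 14), (10, 15), (11, 8), (11, 9), (11, 10), (11, 11), (11, 12), (11, 13), (11, 14), (11, 15), (12, 8), (12, 9), (12, 10), (12, 11), (12, 12), (12, 13), (12, 14), (12, 15)]
Unfold 5 (reflect across v@8): 96 holes -> [(3, 0), (3, 1), (3, 2), (3, 3), (3, 4), (3, 5), (3, 6), (3, 7), (3, 8), (3, 9), (3, 10), (3, 11), (3, 12), (3, 13), (3, 14), (3, 15), (4, 0), (4, 1), (4, 2), (4, 3), (4, 4), (4, 5), (4, 6), (4, 7), (4, 8), (4, 9), (4, 10), (4, 11), (4, 12), (4, 13), (4, 14), (4, 15), (5, 0), (5, 1), (5, 2), (5, 3), (5, 4), (5, 5), (5, 6), (5, 7), (5, 8), (5, 9), (5, 10), (5, 11), (5, 12), (5, 13), (5, 14), (5, 15), (10, 0), (10, 1), (10, 2), (10, 3), (10, 4), (10, 5), (10, 6), (10, 7), (10, 8), (10, 9), (10, 10), (10, 11), (10, 12), (10, 13), (10, 14), (10, 15), (11, 0), (11, 1), (11, 2), (11, 3), (11, 4), (11, 5), (11, 6), (11, 7), (11, 8), (11, 9), (11, 10), (11, 11), (11, 12), (11, 13), (11, 14), (11, 15), (12, 0), (12, 1), (12, 2), (12, 3), (12, 4), (12, 5), (12, 6), (12, 7), (12, 8), (12, 9), (12, 10), (12, 11), (12, 12), (12, 13), (12, 14), (12, 15)]

Answer: 96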